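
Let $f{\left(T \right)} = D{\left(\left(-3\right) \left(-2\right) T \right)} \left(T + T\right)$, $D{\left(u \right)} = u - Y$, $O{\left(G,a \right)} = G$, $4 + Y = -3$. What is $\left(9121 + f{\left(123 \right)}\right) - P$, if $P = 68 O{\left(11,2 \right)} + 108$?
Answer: $191535$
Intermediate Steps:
$Y = -7$ ($Y = -4 - 3 = -7$)
$D{\left(u \right)} = 7 + u$ ($D{\left(u \right)} = u - -7 = u + 7 = 7 + u$)
$P = 856$ ($P = 68 \cdot 11 + 108 = 748 + 108 = 856$)
$f{\left(T \right)} = 2 T \left(7 + 6 T\right)$ ($f{\left(T \right)} = \left(7 + \left(-3\right) \left(-2\right) T\right) \left(T + T\right) = \left(7 + 6 T\right) 2 T = 2 T \left(7 + 6 T\right)$)
$\left(9121 + f{\left(123 \right)}\right) - P = \left(9121 + 2 \cdot 123 \left(7 + 6 \cdot 123\right)\right) - 856 = \left(9121 + 2 \cdot 123 \left(7 + 738\right)\right) - 856 = \left(9121 + 2 \cdot 123 \cdot 745\right) - 856 = \left(9121 + 183270\right) - 856 = 192391 - 856 = 191535$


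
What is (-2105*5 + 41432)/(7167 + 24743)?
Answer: 30907/31910 ≈ 0.96857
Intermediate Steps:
(-2105*5 + 41432)/(7167 + 24743) = (-10525 + 41432)/31910 = 30907*(1/31910) = 30907/31910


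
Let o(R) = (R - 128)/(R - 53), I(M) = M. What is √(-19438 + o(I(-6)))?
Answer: 6*I*√1879327/59 ≈ 139.41*I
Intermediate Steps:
o(R) = (-128 + R)/(-53 + R)
√(-19438 + o(I(-6))) = √(-19438 + (-128 - 6)/(-53 - 6)) = √(-19438 - 134/(-59)) = √(-19438 - 1/59*(-134)) = √(-19438 + 134/59) = √(-1146708/59) = 6*I*√1879327/59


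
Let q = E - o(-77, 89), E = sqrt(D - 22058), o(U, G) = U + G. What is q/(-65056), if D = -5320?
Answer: 3/16264 - 117*I*sqrt(2)/65056 ≈ 0.00018446 - 0.0025434*I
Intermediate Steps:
o(U, G) = G + U
E = 117*I*sqrt(2) (E = sqrt(-5320 - 22058) = sqrt(-27378) = 117*I*sqrt(2) ≈ 165.46*I)
q = -12 + 117*I*sqrt(2) (q = 117*I*sqrt(2) - (89 - 77) = 117*I*sqrt(2) - 1*12 = 117*I*sqrt(2) - 12 = -12 + 117*I*sqrt(2) ≈ -12.0 + 165.46*I)
q/(-65056) = (-12 + 117*I*sqrt(2))/(-65056) = (-12 + 117*I*sqrt(2))*(-1/65056) = 3/16264 - 117*I*sqrt(2)/65056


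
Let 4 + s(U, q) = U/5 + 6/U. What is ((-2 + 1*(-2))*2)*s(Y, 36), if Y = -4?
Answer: 252/5 ≈ 50.400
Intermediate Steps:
s(U, q) = -4 + 6/U + U/5 (s(U, q) = -4 + (U/5 + 6/U) = -4 + (6/U + U/5) = -4 + 6/U + U/5)
((-2 + 1*(-2))*2)*s(Y, 36) = ((-2 + 1*(-2))*2)*(-4 + 6/(-4) + (⅕)*(-4)) = ((-2 - 2)*2)*(-4 + 6*(-¼) - ⅘) = (-4*2)*(-4 - 3/2 - ⅘) = -8*(-63/10) = 252/5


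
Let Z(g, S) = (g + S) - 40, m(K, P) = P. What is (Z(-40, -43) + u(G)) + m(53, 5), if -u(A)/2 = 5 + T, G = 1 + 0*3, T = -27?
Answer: -74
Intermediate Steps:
Z(g, S) = -40 + S + g (Z(g, S) = (S + g) - 40 = -40 + S + g)
G = 1 (G = 1 + 0 = 1)
u(A) = 44 (u(A) = -2*(5 - 27) = -2*(-22) = 44)
(Z(-40, -43) + u(G)) + m(53, 5) = ((-40 - 43 - 40) + 44) + 5 = (-123 + 44) + 5 = -79 + 5 = -74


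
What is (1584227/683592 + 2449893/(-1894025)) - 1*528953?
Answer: -97836494294576483/184962905400 ≈ -5.2895e+5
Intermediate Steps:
(1584227/683592 + 2449893/(-1894025)) - 1*528953 = (1584227*(1/683592) + 2449893*(-1/1894025)) - 528953 = (1584227/683592 - 2449893/1894025) - 528953 = 189405469717/184962905400 - 528953 = -97836494294576483/184962905400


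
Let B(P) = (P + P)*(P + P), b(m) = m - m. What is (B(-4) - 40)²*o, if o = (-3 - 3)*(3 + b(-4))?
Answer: -10368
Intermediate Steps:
b(m) = 0
B(P) = 4*P² (B(P) = (2*P)*(2*P) = 4*P²)
o = -18 (o = (-3 - 3)*(3 + 0) = -6*3 = -18)
(B(-4) - 40)²*o = (4*(-4)² - 40)²*(-18) = (4*16 - 40)²*(-18) = (64 - 40)²*(-18) = 24²*(-18) = 576*(-18) = -10368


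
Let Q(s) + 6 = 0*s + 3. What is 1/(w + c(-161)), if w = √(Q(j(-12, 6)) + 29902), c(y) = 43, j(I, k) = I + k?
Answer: -43/28050 + √29899/28050 ≈ 0.0046315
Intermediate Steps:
Q(s) = -3 (Q(s) = -6 + (0*s + 3) = -6 + (0 + 3) = -6 + 3 = -3)
w = √29899 (w = √(-3 + 29902) = √29899 ≈ 172.91)
1/(w + c(-161)) = 1/(√29899 + 43) = 1/(43 + √29899)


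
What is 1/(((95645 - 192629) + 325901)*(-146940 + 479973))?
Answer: 1/76236915261 ≈ 1.3117e-11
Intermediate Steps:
1/(((95645 - 192629) + 325901)*(-146940 + 479973)) = 1/((-96984 + 325901)*333033) = 1/(228917*333033) = 1/76236915261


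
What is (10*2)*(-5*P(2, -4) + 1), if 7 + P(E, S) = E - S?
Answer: 120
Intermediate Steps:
P(E, S) = -7 + E - S (P(E, S) = -7 + (E - S) = -7 + E - S)
(10*2)*(-5*P(2, -4) + 1) = (10*2)*(-5*(-7 + 2 - 1*(-4)) + 1) = 20*(-5*(-7 + 2 + 4) + 1) = 20*(-5*(-1) + 1) = 20*(5 + 1) = 20*6 = 120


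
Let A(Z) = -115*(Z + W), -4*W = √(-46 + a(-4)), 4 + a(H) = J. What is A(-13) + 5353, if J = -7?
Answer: 6848 + 115*I*√57/4 ≈ 6848.0 + 217.06*I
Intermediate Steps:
a(H) = -11 (a(H) = -4 - 7 = -11)
W = -I*√57/4 (W = -√(-46 - 11)/4 = -I*√57/4 ≈ -1.8875*I)
A(Z) = -115*Z + 115*I*√57/4 (A(Z) = -115*(Z - I*√57/4) = -115*Z + 115*I*√57/4)
A(-13) + 5353 = (-115*(-13) + 115*I*√57/4) + 5353 = (1495 + 115*I*√57/4) + 5353 = 6848 + 115*I*√57/4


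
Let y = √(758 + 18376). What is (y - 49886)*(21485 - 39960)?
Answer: 921643850 - 55425*√2126 ≈ 9.1909e+8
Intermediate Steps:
y = 3*√2126 (y = √19134 = 3*√2126 ≈ 138.33)
(y - 49886)*(21485 - 39960) = (3*√2126 - 49886)*(21485 - 39960) = (-49886 + 3*√2126)*(-18475) = 921643850 - 55425*√2126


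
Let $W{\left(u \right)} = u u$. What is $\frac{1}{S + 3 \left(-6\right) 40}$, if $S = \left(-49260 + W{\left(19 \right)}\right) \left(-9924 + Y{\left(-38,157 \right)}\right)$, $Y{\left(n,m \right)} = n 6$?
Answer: $\frac{1}{496421928} \approx 2.0144 \cdot 10^{-9}$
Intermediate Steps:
$Y{\left(n,m \right)} = 6 n$
$W{\left(u \right)} = u^{2}$
$S = 496422648$ ($S = \left(-49260 + 19^{2}\right) \left(-9924 + 6 \left(-38\right)\right) = \left(-49260 + 361\right) \left(-9924 - 228\right) = \left(-48899\right) \left(-10152\right) = 496422648$)
$\frac{1}{S + 3 \left(-6\right) 40} = \frac{1}{496422648 + 3 \left(-6\right) 40} = \frac{1}{496422648 - 720} = \frac{1}{496421928}$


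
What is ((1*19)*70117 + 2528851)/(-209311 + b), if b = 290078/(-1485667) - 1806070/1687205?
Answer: -1935652761452469878/104933462842636853 ≈ -18.446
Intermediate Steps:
b = -634527930136/501324958147 (b = 290078*(-1/1485667) - 1806070*1/1687205 = -290078/1485667 - 361214/337441 = -634527930136/501324958147 ≈ -1.2657)
((1*19)*70117 + 2528851)/(-209311 + b) = ((1*19)*70117 + 2528851)/(-209311 - 634527930136/501324958147) = (19*70117 + 2528851)/(-104933462842636853/501324958147) = (1332223 + 2528851)*(-501324958147/104933462842636853) = 3861074*(-501324958147/104933462842636853) = -1935652761452469878/104933462842636853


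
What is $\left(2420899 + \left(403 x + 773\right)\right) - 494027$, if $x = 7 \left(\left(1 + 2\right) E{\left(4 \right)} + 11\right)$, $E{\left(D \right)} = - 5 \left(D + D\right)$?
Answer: $1620156$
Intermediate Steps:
$E{\left(D \right)} = - 10 D$ ($E{\left(D \right)} = - 5 \cdot 2 D = - 10 D$)
$x = -763$ ($x = 7 \left(\left(1 + 2\right) \left(\left(-10\right) 4\right) + 11\right) = 7 \left(3 \left(-40\right) + 11\right) = 7 \left(-120 + 11\right) = 7 \left(-109\right) = -763$)
$\left(2420899 + \left(403 x + 773\right)\right) - 494027 = \left(2420899 + \left(403 \left(-763\right) + 773\right)\right) - 494027 = \left(2420899 + \left(-307489 + 773\right)\right) - 494027 = \left(2420899 - 306716\right) - 494027 = 2114183 - 494027 = 1620156$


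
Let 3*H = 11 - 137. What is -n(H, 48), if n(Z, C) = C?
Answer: -48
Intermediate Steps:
H = -42 (H = (11 - 137)/3 = (1/3)*(-126) = -42)
-n(H, 48) = -1*48 = -48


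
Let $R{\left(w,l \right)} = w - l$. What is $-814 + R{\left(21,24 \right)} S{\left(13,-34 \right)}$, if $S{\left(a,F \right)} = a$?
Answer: $-853$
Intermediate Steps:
$-814 + R{\left(21,24 \right)} S{\left(13,-34 \right)} = -814 + \left(21 - 24\right) 13 = -814 - 39 = -853$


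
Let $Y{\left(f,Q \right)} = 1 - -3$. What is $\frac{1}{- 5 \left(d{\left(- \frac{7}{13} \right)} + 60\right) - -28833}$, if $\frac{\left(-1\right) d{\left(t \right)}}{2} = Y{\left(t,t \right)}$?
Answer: $\frac{1}{28573} \approx 3.4998 \cdot 10^{-5}$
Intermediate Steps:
$Y{\left(f,Q \right)} = 4$ ($Y{\left(f,Q \right)} = 1 + 3 = 4$)
$d{\left(t \right)} = -8$ ($d{\left(t \right)} = \left(-2\right) 4 = -8$)
$\frac{1}{- 5 \left(d{\left(- \frac{7}{13} \right)} + 60\right) - -28833} = \frac{1}{- 5 \left(-8 + 60\right) - -28833} = \frac{1}{\left(-5\right) 52 + \left(-13875 + 42708\right)} = \frac{1}{-260 + 28833} = \frac{1}{28573}$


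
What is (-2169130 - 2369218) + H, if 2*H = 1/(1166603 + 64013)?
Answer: -11169927324735/2461232 ≈ -4.5383e+6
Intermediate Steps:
H = 1/2461232 (H = 1/(2*(1166603 + 64013)) = (½)/1230616 = (½)*(1/1230616) = 1/2461232 ≈ 4.0630e-7)
(-2169130 - 2369218) + H = (-2169130 - 2369218) + 1/2461232 = -4538348 + 1/2461232 = -11169927324735/2461232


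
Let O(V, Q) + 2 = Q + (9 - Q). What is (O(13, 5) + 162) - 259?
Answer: -90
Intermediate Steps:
O(V, Q) = 7 (O(V, Q) = -2 + (Q + (9 - Q)) = -2 + 9 = 7)
(O(13, 5) + 162) - 259 = (7 + 162) - 259 = 169 - 259 = -90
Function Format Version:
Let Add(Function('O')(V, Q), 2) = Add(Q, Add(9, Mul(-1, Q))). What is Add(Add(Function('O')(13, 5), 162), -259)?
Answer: -90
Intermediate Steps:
Function('O')(V, Q) = 7 (Function('O')(V, Q) = Add(-2, Add(Q, Add(9, Mul(-1, Q)))) = Add(-2, 9) = 7)
Add(Add(Function('O')(13, 5), 162), -259) = Add(Add(7, 162), -259) = Add(169, -259) = -90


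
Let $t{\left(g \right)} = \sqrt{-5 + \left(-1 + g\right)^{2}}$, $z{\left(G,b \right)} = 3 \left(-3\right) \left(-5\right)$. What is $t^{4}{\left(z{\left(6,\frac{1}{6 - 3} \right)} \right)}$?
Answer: $3728761$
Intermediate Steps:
$z{\left(G,b \right)} = 45$ ($z{\left(G,b \right)} = \left(-9\right) \left(-5\right) = 45$)
$t^{4}{\left(z{\left(6,\frac{1}{6 - 3} \right)} \right)} = \left(\sqrt{-5 + \left(-1 + 45\right)^{2}}\right)^{4} = \left(\sqrt{-5 + 44^{2}}\right)^{4} = \left(\sqrt{-5 + 1936}\right)^{4} = \left(\sqrt{1931}\right)^{4} = 3728761$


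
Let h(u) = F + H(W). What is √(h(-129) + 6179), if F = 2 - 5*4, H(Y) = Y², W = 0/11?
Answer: √6161 ≈ 78.492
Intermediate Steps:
W = 0 (W = 0*(1/11) = 0)
F = -18 (F = 2 - 20 = -18)
h(u) = -18 (h(u) = -18 + 0² = -18 + 0 = -18)
√(h(-129) + 6179) = √(-18 + 6179) = √6161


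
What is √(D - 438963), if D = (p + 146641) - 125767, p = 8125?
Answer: 2*I*√102491 ≈ 640.28*I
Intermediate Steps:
D = 28999 (D = (8125 + 146641) - 125767 = 154766 - 125767 = 28999)
√(D - 438963) = √(28999 - 438963) = √(-409964) = 2*I*√102491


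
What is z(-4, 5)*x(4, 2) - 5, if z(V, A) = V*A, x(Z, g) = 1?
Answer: -25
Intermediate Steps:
z(V, A) = A*V
z(-4, 5)*x(4, 2) - 5 = (5*(-4))*1 - 5 = -20*1 - 5 = -20 - 5 = -25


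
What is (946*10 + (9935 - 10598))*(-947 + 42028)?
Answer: 361389557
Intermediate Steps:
(946*10 + (9935 - 10598))*(-947 + 42028) = (9460 - 663)*41081 = 8797*41081 = 361389557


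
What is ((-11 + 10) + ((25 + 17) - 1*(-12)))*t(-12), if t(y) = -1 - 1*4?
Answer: -265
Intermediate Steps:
t(y) = -5 (t(y) = -1 - 4 = -5)
((-11 + 10) + ((25 + 17) - 1*(-12)))*t(-12) = ((-11 + 10) + ((25 + 17) - 1*(-12)))*(-5) = (-1 + (42 + 12))*(-5) = (-1 + 54)*(-5) = 53*(-5) = -265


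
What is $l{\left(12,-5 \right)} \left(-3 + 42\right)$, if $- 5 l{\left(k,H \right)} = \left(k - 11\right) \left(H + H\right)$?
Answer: $78$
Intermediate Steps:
$l{\left(k,H \right)} = - \frac{2 H \left(-11 + k\right)}{5}$ ($l{\left(k,H \right)} = - \frac{\left(k - 11\right) \left(H + H\right)}{5} = - \frac{\left(-11 + k\right) 2 H}{5} = - \frac{2 H \left(-11 + k\right)}{5}$)
$l{\left(12,-5 \right)} \left(-3 + 42\right) = \frac{2}{5} \left(-5\right) \left(11 - 12\right) \left(-3 + 42\right) = \frac{2}{5} \left(-5\right) \left(11 - 12\right) 39 = \frac{2}{5} \left(-5\right) \left(-1\right) 39 = 2 \cdot 39 = 78$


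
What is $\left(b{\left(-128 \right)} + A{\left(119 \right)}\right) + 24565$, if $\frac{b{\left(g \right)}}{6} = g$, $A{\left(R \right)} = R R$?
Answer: $37958$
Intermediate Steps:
$A{\left(R \right)} = R^{2}$
$b{\left(g \right)} = 6 g$
$\left(b{\left(-128 \right)} + A{\left(119 \right)}\right) + 24565 = \left(6 \left(-128\right) + 119^{2}\right) + 24565 = \left(-768 + 14161\right) + 24565 = 13393 + 24565 = 37958$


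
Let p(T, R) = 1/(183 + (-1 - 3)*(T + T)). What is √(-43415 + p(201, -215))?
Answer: 2*I*√881595858/285 ≈ 208.36*I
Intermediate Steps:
p(T, R) = 1/(183 - 8*T)
√(-43415 + p(201, -215)) = √(-43415 - 1/(-183 + 8*201)) = √(-43415 - 1/(-183 + 1608)) = √(-43415 - 1/1425) = √(-61866376/1425) = 2*I*√881595858/285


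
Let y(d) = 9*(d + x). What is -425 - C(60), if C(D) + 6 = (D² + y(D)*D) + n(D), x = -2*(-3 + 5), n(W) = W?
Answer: -34319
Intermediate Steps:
x = -4 (x = -2*2 = -4)
y(d) = -36 + 9*d (y(d) = 9*(d - 4) = 9*(-4 + d) = -36 + 9*d)
C(D) = -6 + D + D² + D*(-36 + 9*D) (C(D) = -6 + ((D² + (-36 + 9*D)*D) + D) = -6 + ((D² + D*(-36 + 9*D)) + D) = -6 + (D + D² + D*(-36 + 9*D)) = -6 + D + D² + D*(-36 + 9*D))
-425 - C(60) = -425 - (-6 - 35*60 + 10*60²) = -425 - (-6 - 2100 + 10*3600) = -425 - (-6 - 2100 + 36000) = -425 - 1*33894 = -425 - 33894 = -34319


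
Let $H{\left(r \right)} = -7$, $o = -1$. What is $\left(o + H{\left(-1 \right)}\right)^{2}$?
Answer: $64$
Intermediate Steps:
$\left(o + H{\left(-1 \right)}\right)^{2} = \left(-1 - 7\right)^{2} = \left(-8\right)^{2} = 64$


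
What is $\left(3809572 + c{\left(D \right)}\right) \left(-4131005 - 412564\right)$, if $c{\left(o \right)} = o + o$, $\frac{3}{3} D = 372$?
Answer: $-17312433657804$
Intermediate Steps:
$D = 372$
$c{\left(o \right)} = 2 o$
$\left(3809572 + c{\left(D \right)}\right) \left(-4131005 - 412564\right) = \left(3809572 + 2 \cdot 372\right) \left(-4131005 - 412564\right) = \left(3809572 + 744\right) \left(-4543569\right) = 3810316 \left(-4543569\right) = -17312433657804$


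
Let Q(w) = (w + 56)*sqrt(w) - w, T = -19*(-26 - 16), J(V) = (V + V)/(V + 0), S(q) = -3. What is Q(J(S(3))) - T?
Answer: -800 + 58*sqrt(2) ≈ -717.98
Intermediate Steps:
J(V) = 2 (J(V) = (2*V)/V = 2)
T = 798 (T = -19*(-42) = 798)
Q(w) = -w + sqrt(w)*(56 + w) (Q(w) = (56 + w)*sqrt(w) - w = sqrt(w)*(56 + w) - w = -w + sqrt(w)*(56 + w))
Q(J(S(3))) - T = (2**(3/2) - 1*2 + 56*sqrt(2)) - 1*798 = (2*sqrt(2) - 2 + 56*sqrt(2)) - 798 = (-2 + 58*sqrt(2)) - 798 = -800 + 58*sqrt(2)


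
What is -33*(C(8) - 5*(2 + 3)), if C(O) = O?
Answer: 561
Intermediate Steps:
-33*(C(8) - 5*(2 + 3)) = -33*(8 - 5*(2 + 3)) = -33*(8 - 5*5) = -33*(8 - 25) = -33*(-17) = 561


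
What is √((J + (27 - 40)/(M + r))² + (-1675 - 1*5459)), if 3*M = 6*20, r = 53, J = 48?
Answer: I*√41890565/93 ≈ 69.594*I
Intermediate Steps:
M = 40 (M = (6*20)/3 = (⅓)*120 = 40)
√((J + (27 - 40)/(M + r))² + (-1675 - 1*5459)) = √((48 + (27 - 40)/(40 + 53))² + (-1675 - 1*5459)) = √((48 - 13/93)² + (-1675 - 5459)) = √((48 - 13*1/93)² - 7134) = √((48 - 13/93)² - 7134) = √((4451/93)² - 7134) = √(19811401/8649 - 7134) = √(-41890565/8649) = I*√41890565/93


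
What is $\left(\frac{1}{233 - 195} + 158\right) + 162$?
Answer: $\frac{12161}{38} \approx 320.03$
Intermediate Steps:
$\left(\frac{1}{233 - 195} + 158\right) + 162 = \left(\frac{1}{38} + 158\right) + 162 = \frac{6005}{38} + 162 = \frac{12161}{38}$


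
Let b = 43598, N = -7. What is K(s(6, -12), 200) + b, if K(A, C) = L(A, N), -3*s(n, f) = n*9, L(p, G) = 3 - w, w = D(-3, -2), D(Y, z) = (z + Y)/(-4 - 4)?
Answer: 348803/8 ≈ 43600.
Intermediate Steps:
D(Y, z) = -Y/8 - z/8 (D(Y, z) = (Y + z)/(-8) = (Y + z)*(-⅛) = -Y/8 - z/8)
w = 5/8 (w = -⅛*(-3) - ⅛*(-2) = 3/8 + ¼ = 5/8 ≈ 0.62500)
L(p, G) = 19/8 (L(p, G) = 3 - 1*5/8 = 3 - 5/8 = 19/8)
s(n, f) = -3*n (s(n, f) = -n*9/3 = -3*n)
K(A, C) = 19/8
K(s(6, -12), 200) + b = 19/8 + 43598 = 348803/8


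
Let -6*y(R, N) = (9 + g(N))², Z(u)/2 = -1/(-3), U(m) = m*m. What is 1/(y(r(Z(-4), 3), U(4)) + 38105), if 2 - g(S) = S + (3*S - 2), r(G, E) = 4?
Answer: 2/75343 ≈ 2.6545e-5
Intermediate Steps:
U(m) = m²
Z(u) = ⅔ (Z(u) = 2*(-1/(-3)) = 2*(-1*(-⅓)) = 2*(⅓) = ⅔)
g(S) = 4 - 4*S (g(S) = 2 - (S + (3*S - 2)) = 2 - (S + (-2 + 3*S)) = 2 - (-2 + 4*S) = 2 + (2 - 4*S) = 4 - 4*S)
y(R, N) = -(13 - 4*N)²/6 (y(R, N) = -(9 + (4 - 4*N))²/6 = -(13 - 4*N)²/6)
1/(y(r(Z(-4), 3), U(4)) + 38105) = 1/(-(-13 + 4*4²)²/6 + 38105) = 1/(-(-13 + 4*16)²/6 + 38105) = 1/(-(-13 + 64)²/6 + 38105) = 1/(-⅙*51² + 38105) = 1/(-⅙*2601 + 38105) = 1/(-867/2 + 38105) = 1/(75343/2) = 2/75343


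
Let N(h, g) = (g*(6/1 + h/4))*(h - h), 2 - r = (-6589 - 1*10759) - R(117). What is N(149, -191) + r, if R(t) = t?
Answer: 17467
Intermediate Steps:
r = 17467 (r = 2 - ((-6589 - 1*10759) - 1*117) = 2 - ((-6589 - 10759) - 117) = 2 - (-17348 - 117) = 2 - 1*(-17465) = 2 + 17465 = 17467)
N(h, g) = 0 (N(h, g) = (g*(6*1 + h*(¼)))*0 = (g*(6 + h/4))*0 = 0)
N(149, -191) + r = 0 + 17467 = 17467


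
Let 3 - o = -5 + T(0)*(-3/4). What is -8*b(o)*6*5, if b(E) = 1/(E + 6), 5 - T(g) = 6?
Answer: -960/53 ≈ -18.113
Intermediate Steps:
T(g) = -1 (T(g) = 5 - 1*6 = 5 - 6 = -1)
o = 29/4 (o = 3 - (-5 - (-3)/4) = 3 - (-5 - 1*(-¾)) = 3 - (-5 + ¾) = 3 - 1*(-17/4) = 3 + 17/4 = 29/4 ≈ 7.2500)
b(E) = 1/(6 + E)
-8*b(o)*6*5 = -8*6/(6 + 29/4)*5 = -8*6/53/4*5 = -32*6/53*5 = -8*24/53*5 = -192/53*5 = -960/53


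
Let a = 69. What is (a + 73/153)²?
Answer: 112996900/23409 ≈ 4827.1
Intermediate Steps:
(a + 73/153)² = (69 + 73/153)² = (10630/153)² = 112996900/23409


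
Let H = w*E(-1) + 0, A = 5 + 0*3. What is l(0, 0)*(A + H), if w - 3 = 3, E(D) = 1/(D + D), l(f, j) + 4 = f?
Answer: -8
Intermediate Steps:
l(f, j) = -4 + f
E(D) = 1/(2*D)
w = 6 (w = 3 + 3 = 6)
A = 5 (A = 5 + 0 = 5)
H = -3 (H = 6*((½)/(-1)) + 0 = 6*((½)*(-1)) + 0 = 6*(-½) + 0 = -3 + 0 = -3)
l(0, 0)*(A + H) = (-4 + 0)*(5 - 3) = -4*2 = -8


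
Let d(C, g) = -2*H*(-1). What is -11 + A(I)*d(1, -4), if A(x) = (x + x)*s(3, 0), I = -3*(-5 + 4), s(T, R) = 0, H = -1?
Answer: -11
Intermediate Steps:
d(C, g) = -2 (d(C, g) = -2*(-1)*(-1) = 2*(-1) = -2)
I = 3 (I = -3*(-1) = 3)
A(x) = 0 (A(x) = (x + x)*0 = (2*x)*0 = 0)
-11 + A(I)*d(1, -4) = -11 + 0*(-2) = -11 + 0 = -11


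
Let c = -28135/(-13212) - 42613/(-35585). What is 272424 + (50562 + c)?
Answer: 151853115560651/470149020 ≈ 3.2299e+5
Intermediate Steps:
c = 1564186931/470149020 (c = -28135*(-1/13212) - 42613*(-1/35585) = 28135/13212 + 42613/35585 = 1564186931/470149020 ≈ 3.3270)
272424 + (50562 + c) = 272424 + (50562 + 1564186931/470149020) = 272424 + 23773238936171/470149020 = 151853115560651/470149020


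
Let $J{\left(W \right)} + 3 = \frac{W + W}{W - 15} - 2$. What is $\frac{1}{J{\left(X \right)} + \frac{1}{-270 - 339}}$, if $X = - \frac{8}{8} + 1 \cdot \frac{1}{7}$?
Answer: $- \frac{22533}{110266} \approx -0.20435$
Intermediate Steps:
$X = - \frac{6}{7}$ ($X = \left(-8\right) \frac{1}{8} + 1 \cdot \frac{1}{7} = -1 + \frac{1}{7} = - \frac{6}{7} \approx -0.85714$)
$J{\left(W \right)} = -5 + \frac{2 W}{-15 + W}$ ($J{\left(W \right)} = -3 + \left(\frac{W + W}{W - 15} - 2\right) = -3 + \left(\frac{2 W}{-15 + W} - 2\right) = -3 + \left(-2 + \frac{2 W}{-15 + W}\right) = -5 + \frac{2 W}{-15 + W}$)
$\frac{1}{J{\left(X \right)} + \frac{1}{-270 - 339}} = \frac{1}{\frac{3 \left(25 - - \frac{6}{7}\right)}{-15 - \frac{6}{7}} + \frac{1}{-270 - 339}} = \frac{1}{\frac{3 \left(25 + \frac{6}{7}\right)}{- \frac{111}{7}} + \frac{1}{-609}} = \frac{1}{3 \left(- \frac{7}{111}\right) \frac{181}{7} - \frac{1}{609}} = \frac{1}{- \frac{181}{37} - \frac{1}{609}} = \frac{1}{- \frac{110266}{22533}} = - \frac{22533}{110266}$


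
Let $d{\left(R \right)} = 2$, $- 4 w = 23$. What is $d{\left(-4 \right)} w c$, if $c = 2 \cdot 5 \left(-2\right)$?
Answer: $230$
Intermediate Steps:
$c = -20$ ($c = 10 \left(-2\right) = -20$)
$w = - \frac{23}{4}$ ($w = \left(- \frac{1}{4}\right) 23 = - \frac{23}{4} \approx -5.75$)
$d{\left(-4 \right)} w c = 2 \left(- \frac{23}{4}\right) \left(-20\right) = \left(- \frac{23}{2}\right) \left(-20\right) = 230$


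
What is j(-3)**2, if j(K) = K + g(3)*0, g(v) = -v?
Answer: 9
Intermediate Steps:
j(K) = K (j(K) = K - 1*3*0 = K - 3*0 = K + 0 = K)
j(-3)**2 = (-3)**2 = 9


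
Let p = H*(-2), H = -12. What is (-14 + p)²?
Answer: 100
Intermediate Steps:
p = 24 (p = -12*(-2) = 24)
(-14 + p)² = (-14 + 24)² = 10² = 100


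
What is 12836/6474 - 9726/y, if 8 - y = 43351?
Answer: 309658436/140301291 ≈ 2.2071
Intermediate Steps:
y = -43343 (y = 8 - 1*43351 = 8 - 43351 = -43343)
12836/6474 - 9726/y = 12836/6474 - 9726/(-43343) = 12836*(1/6474) - 9726*(-1/43343) = 6418/3237 + 9726/43343 = 309658436/140301291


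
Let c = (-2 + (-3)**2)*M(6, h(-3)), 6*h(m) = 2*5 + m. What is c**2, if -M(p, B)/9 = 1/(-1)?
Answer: 3969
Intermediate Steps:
h(m) = 5/3 + m/6 (h(m) = (2*5 + m)/6 = (10 + m)/6 = 5/3 + m/6)
M(p, B) = 9 (M(p, B) = -9/(-1) = -9*(-1) = 9)
c = 63 (c = (-2 + (-3)**2)*9 = (-2 + 9)*9 = 7*9 = 63)
c**2 = 63**2 = 3969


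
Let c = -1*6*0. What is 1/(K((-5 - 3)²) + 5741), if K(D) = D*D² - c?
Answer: 1/267885 ≈ 3.7329e-6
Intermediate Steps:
c = 0 (c = -6*0 = 0)
K(D) = D³ (K(D) = D*D² - 1*0 = D³ + 0 = D³)
1/(K((-5 - 3)²) + 5741) = 1/(((-5 - 3)²)³ + 5741) = 1/(((-8)²)³ + 5741) = 1/(64³ + 5741) = 1/(262144 + 5741) = 1/267885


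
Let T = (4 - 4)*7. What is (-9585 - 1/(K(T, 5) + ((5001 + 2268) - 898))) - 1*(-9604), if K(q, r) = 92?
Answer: 122796/6463 ≈ 19.000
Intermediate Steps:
T = 0 (T = 0*7 = 0)
(-9585 - 1/(K(T, 5) + ((5001 + 2268) - 898))) - 1*(-9604) = (-9585 - 1/(92 + ((5001 + 2268) - 898))) - 1*(-9604) = (-9585 - 1/(92 + (7269 - 898))) + 9604 = (-9585 - 1/(92 + 6371)) + 9604 = (-9585 - 1/6463) + 9604 = -61947856/6463 + 9604 = 122796/6463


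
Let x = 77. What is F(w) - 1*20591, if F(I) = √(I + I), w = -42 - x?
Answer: -20591 + I*√238 ≈ -20591.0 + 15.427*I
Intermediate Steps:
w = -119 (w = -42 - 1*77 = -42 - 77 = -119)
F(I) = √2*√I (F(I) = √(2*I) = √2*√I)
F(w) - 1*20591 = √2*√(-119) - 1*20591 = √2*(I*√119) - 20591 = I*√238 - 20591 = -20591 + I*√238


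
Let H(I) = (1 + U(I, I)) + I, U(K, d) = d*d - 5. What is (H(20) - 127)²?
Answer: 83521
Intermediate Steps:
U(K, d) = -5 + d² (U(K, d) = d² - 5 = -5 + d²)
H(I) = -4 + I + I² (H(I) = (1 + (-5 + I²)) + I = (-4 + I²) + I = -4 + I + I²)
(H(20) - 127)² = ((-4 + 20 + 20²) - 127)² = ((-4 + 20 + 400) - 127)² = (416 - 127)² = 289² = 83521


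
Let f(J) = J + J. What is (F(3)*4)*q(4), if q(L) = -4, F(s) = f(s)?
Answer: -96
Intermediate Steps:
f(J) = 2*J
F(s) = 2*s
(F(3)*4)*q(4) = ((2*3)*4)*(-4) = (6*4)*(-4) = 24*(-4) = -96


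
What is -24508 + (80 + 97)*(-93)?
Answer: -40969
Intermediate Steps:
-24508 + (80 + 97)*(-93) = -24508 + 177*(-93) = -24508 - 16461 = -40969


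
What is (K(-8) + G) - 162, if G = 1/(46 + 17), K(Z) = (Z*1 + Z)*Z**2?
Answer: -74717/63 ≈ -1186.0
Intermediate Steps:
K(Z) = 2*Z**3 (K(Z) = (Z + Z)*Z**2 = (2*Z)*Z**2 = 2*Z**3)
G = 1/63 ≈ 0.015873
(K(-8) + G) - 162 = (2*(-8)**3 + 1/63) - 162 = (2*(-512) + 1/63) - 162 = (-1024 + 1/63) - 162 = -64511/63 - 162 = -74717/63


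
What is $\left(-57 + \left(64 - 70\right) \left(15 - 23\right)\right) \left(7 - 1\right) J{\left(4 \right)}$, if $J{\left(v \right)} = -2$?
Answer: $108$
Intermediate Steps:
$\left(-57 + \left(64 - 70\right) \left(15 - 23\right)\right) \left(7 - 1\right) J{\left(4 \right)} = \left(-57 + \left(64 - 70\right) \left(15 - 23\right)\right) \left(7 - 1\right) \left(-2\right) = \left(-57 - -48\right) \left(7 - 1\right) \left(-2\right) = \left(-57 + 48\right) 6 \left(-2\right) = \left(-9\right) \left(-12\right) = 108$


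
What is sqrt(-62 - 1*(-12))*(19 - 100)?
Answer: -405*I*sqrt(2) ≈ -572.76*I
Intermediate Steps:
sqrt(-62 - 1*(-12))*(19 - 100) = sqrt(-62 + 12)*(-81) = sqrt(-50)*(-81) = (5*I*sqrt(2))*(-81) = -405*I*sqrt(2)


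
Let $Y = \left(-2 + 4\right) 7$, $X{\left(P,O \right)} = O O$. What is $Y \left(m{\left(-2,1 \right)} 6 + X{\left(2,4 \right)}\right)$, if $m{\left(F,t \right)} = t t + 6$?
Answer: $812$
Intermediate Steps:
$X{\left(P,O \right)} = O^{2}$
$m{\left(F,t \right)} = 6 + t^{2}$ ($m{\left(F,t \right)} = t^{2} + 6 = 6 + t^{2}$)
$Y = 14$ ($Y = 2 \cdot 7 = 14$)
$Y \left(m{\left(-2,1 \right)} 6 + X{\left(2,4 \right)}\right) = 14 \left(\left(6 + 1^{2}\right) 6 + 4^{2}\right) = 14 \left(\left(6 + 1\right) 6 + 16\right) = 14 \left(7 \cdot 6 + 16\right) = 14 \left(42 + 16\right) = 14 \cdot 58 = 812$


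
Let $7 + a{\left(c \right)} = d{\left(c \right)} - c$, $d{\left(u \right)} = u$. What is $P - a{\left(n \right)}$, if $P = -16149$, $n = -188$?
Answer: $-16142$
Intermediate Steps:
$a{\left(c \right)} = -7$ ($a{\left(c \right)} = -7 + \left(c - c\right) = -7 + 0 = -7$)
$P - a{\left(n \right)} = -16149 - -7 = -16149 + 7 = -16142$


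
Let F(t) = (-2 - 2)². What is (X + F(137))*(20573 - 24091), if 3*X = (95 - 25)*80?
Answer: -19869664/3 ≈ -6.6232e+6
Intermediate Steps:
X = 5600/3 (X = ((95 - 25)*80)/3 = (70*80)/3 = (⅓)*5600 = 5600/3 ≈ 1866.7)
F(t) = 16 (F(t) = (-4)² = 16)
(X + F(137))*(20573 - 24091) = (5600/3 + 16)*(20573 - 24091) = (5648/3)*(-3518) = -19869664/3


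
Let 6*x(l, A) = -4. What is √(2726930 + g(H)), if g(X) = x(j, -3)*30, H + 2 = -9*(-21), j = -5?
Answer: 3*√302990 ≈ 1651.3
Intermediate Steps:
x(l, A) = -⅔ (x(l, A) = (⅙)*(-4) = -⅔)
H = 187 (H = -2 - 9*(-21) = -2 + 189 = 187)
g(X) = -20 (g(X) = -⅔*30 = -20)
√(2726930 + g(H)) = √(2726930 - 20) = √2726910 = 3*√302990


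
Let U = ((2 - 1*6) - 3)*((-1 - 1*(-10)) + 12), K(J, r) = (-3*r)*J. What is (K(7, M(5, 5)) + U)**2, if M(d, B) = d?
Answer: 63504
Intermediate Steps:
K(J, r) = -3*J*r
U = -147 (U = ((2 - 6) - 3)*((-1 + 10) + 12) = (-4 - 3)*(9 + 12) = -7*21 = -147)
(K(7, M(5, 5)) + U)**2 = (-3*7*5 - 147)**2 = (-105 - 147)**2 = (-252)**2 = 63504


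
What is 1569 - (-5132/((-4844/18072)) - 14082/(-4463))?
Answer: -95017886073/5404693 ≈ -17581.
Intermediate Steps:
1569 - (-5132/((-4844/18072)) - 14082/(-4463)) = 1569 - (-5132/((-4844*1/18072)) - 14082*(-1/4463)) = 1569 - (-5132/(-1211/4518) + 14082/4463) = 1569 - (-5132*(-4518/1211) + 14082/4463) = 1569 - (23186376/1211 + 14082/4463) = 1569 - 1*103497849390/5404693 = 1569 - 103497849390/5404693 = -95017886073/5404693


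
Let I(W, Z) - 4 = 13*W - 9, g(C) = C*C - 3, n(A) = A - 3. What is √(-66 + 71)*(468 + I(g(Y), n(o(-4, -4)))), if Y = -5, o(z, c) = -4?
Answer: 749*√5 ≈ 1674.8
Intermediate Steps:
n(A) = -3 + A
g(C) = -3 + C² (g(C) = C² - 3 = -3 + C²)
I(W, Z) = -5 + 13*W (I(W, Z) = 4 + (13*W - 9) = 4 + (-9 + 13*W) = -5 + 13*W)
√(-66 + 71)*(468 + I(g(Y), n(o(-4, -4)))) = √(-66 + 71)*(468 + (-5 + 13*(-3 + (-5)²))) = √5*(468 + (-5 + 13*(-3 + 25))) = √5*(468 + (-5 + 13*22)) = √5*(468 + (-5 + 286)) = √5*(468 + 281) = √5*749 = 749*√5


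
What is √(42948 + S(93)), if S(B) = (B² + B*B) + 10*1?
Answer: 4*√3766 ≈ 245.47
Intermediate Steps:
S(B) = 10 + 2*B² (S(B) = (B² + B²) + 10 = 2*B² + 10 = 10 + 2*B²)
√(42948 + S(93)) = √(42948 + (10 + 2*93²)) = √(42948 + (10 + 2*8649)) = √(42948 + (10 + 17298)) = √(42948 + 17308) = √60256 = 4*√3766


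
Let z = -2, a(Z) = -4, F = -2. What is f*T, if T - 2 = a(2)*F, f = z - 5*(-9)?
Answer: 430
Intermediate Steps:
f = 43 (f = -2 - 5*(-9) = -2 + 45 = 43)
T = 10 (T = 2 - 4*(-2) = 2 + 8 = 10)
f*T = 43*10 = 430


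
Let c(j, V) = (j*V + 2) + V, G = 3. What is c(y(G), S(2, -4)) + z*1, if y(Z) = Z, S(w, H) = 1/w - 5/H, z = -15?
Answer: -6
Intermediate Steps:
S(w, H) = 1/w - 5/H
c(j, V) = 2 + V + V*j (c(j, V) = (V*j + 2) + V = (2 + V*j) + V = 2 + V + V*j)
c(y(G), S(2, -4)) + z*1 = (2 + (1/2 - 5/(-4)) + (1/2 - 5/(-4))*3) - 15*1 = (2 + (½ - 5*(-¼)) + (½ - 5*(-¼))*3) - 15 = (2 + (½ + 5/4) + (½ + 5/4)*3) - 15 = (2 + 7/4 + (7/4)*3) - 15 = (2 + 7/4 + 21/4) - 15 = 9 - 15 = -6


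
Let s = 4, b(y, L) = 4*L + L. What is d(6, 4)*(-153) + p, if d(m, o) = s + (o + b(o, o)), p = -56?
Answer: -4340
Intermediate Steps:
b(y, L) = 5*L
d(m, o) = 4 + 6*o (d(m, o) = 4 + (o + 5*o) = 4 + 6*o)
d(6, 4)*(-153) + p = (4 + 6*4)*(-153) - 56 = (4 + 24)*(-153) - 56 = 28*(-153) - 56 = -4284 - 56 = -4340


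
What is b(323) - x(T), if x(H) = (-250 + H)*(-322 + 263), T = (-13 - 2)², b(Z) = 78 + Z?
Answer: -1074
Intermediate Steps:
T = 225 (T = (-15)² = 225)
x(H) = 14750 - 59*H (x(H) = (-250 + H)*(-59) = 14750 - 59*H)
b(323) - x(T) = (78 + 323) - (14750 - 59*225) = 401 - (14750 - 13275) = 401 - 1*1475 = 401 - 1475 = -1074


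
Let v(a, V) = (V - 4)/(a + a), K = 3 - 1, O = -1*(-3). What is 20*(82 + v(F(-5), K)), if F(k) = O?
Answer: 4900/3 ≈ 1633.3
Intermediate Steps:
O = 3
F(k) = 3
K = 2
v(a, V) = (-4 + V)/(2*a) (v(a, V) = (-4 + V)/((2*a)) = (-4 + V)*(1/(2*a)) = (-4 + V)/(2*a))
20*(82 + v(F(-5), K)) = 20*(82 + (1/2)*(-4 + 2)/3) = 20*(82 + (1/2)*(1/3)*(-2)) = 20*(82 - 1/3) = 20*(245/3) = 4900/3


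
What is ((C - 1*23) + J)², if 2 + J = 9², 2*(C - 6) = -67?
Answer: 3249/4 ≈ 812.25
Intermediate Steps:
C = -55/2 (C = 6 + (½)*(-67) = 6 - 67/2 = -55/2 ≈ -27.500)
J = 79 (J = -2 + 9² = -2 + 81 = 79)
((C - 1*23) + J)² = ((-55/2 - 1*23) + 79)² = ((-55/2 - 23) + 79)² = (-101/2 + 79)² = (57/2)² = 3249/4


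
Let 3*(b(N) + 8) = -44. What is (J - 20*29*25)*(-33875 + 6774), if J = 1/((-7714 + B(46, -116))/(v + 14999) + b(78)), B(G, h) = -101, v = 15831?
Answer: 166608411130798/423977 ≈ 3.9297e+8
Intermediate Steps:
b(N) = -68/3 (b(N) = -8 + (⅓)*(-44) = -8 - 44/3 = -68/3)
J = -18498/423977 (J = 1/((-7714 - 101)/(15831 + 14999) - 68/3) = 1/(-7815/30830 - 68/3) = 1/(-7815*1/30830 - 68/3) = 1/(-1563/6166 - 68/3) = 1/(-423977/18498) = -18498/423977 ≈ -0.043630)
(J - 20*29*25)*(-33875 + 6774) = (-18498/423977 - 20*29*25)*(-33875 + 6774) = (-18498/423977 - 580*25)*(-27101) = (-18498/423977 - 14500)*(-27101) = -6147684998/423977*(-27101) = 166608411130798/423977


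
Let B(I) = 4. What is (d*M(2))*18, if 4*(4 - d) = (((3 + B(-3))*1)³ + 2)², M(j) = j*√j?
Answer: -1071081*√2 ≈ -1.5147e+6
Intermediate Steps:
M(j) = j^(3/2)
d = -119009/4 (d = 4 - (((3 + 4)*1)³ + 2)²/4 = 4 - ((7*1)³ + 2)²/4 = 4 - (7³ + 2)²/4 = 4 - (343 + 2)²/4 = 4 - ¼*345² = 4 - ¼*119025 = 4 - 119025/4 = -119009/4 ≈ -29752.)
(d*M(2))*18 = -119009*√2/2*18 = -1071081*√2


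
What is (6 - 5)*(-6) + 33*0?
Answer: -6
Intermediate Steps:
(6 - 5)*(-6) + 33*0 = 1*(-6) + 0 = -6 + 0 = -6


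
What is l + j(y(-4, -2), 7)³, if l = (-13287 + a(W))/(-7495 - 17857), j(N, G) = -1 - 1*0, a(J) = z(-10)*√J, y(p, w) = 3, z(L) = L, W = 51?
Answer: -12065/25352 + 5*√51/12676 ≈ -0.47308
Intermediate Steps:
a(J) = -10*√J
j(N, G) = -1 (j(N, G) = -1 + 0 = -1)
l = 13287/25352 + 5*√51/12676 (l = (-13287 - 10*√51)/(-7495 - 17857) = (-13287 - 10*√51)/(-25352) = (-13287 - 10*√51)*(-1/25352) = 13287/25352 + 5*√51/12676 ≈ 0.52692)
l + j(y(-4, -2), 7)³ = (13287/25352 + 5*√51/12676) + (-1)³ = (13287/25352 + 5*√51/12676) - 1 = -12065/25352 + 5*√51/12676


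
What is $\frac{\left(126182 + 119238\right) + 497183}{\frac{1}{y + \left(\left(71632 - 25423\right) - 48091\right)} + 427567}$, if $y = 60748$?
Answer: $\frac{43714068198}{25169159023} \approx 1.7368$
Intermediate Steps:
$\frac{\left(126182 + 119238\right) + 497183}{\frac{1}{y + \left(\left(71632 - 25423\right) - 48091\right)} + 427567} = \frac{\left(126182 + 119238\right) + 497183}{\frac{1}{60748 + \left(\left(71632 - 25423\right) - 48091\right)} + 427567} = \frac{245420 + 497183}{\frac{1}{60748 + \left(46209 - 48091\right)} + 427567} = \frac{742603}{\frac{1}{60748 - 1882} + 427567} = \frac{742603}{\frac{1}{58866} + 427567} = \frac{742603}{\frac{25169159023}{58866}} = 742603 \cdot \frac{58866}{25169159023} = \frac{43714068198}{25169159023}$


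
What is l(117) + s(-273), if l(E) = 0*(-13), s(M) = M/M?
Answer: 1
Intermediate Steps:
s(M) = 1
l(E) = 0
l(117) + s(-273) = 0 + 1 = 1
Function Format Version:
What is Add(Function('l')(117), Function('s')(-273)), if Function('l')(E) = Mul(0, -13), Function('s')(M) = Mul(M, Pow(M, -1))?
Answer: 1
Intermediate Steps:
Function('s')(M) = 1
Function('l')(E) = 0
Add(Function('l')(117), Function('s')(-273)) = Add(0, 1) = 1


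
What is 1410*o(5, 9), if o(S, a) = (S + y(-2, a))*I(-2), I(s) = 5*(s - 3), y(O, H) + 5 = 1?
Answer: -35250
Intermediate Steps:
y(O, H) = -4 (y(O, H) = -5 + 1 = -4)
I(s) = -15 + 5*s (I(s) = 5*(-3 + s) = -15 + 5*s)
o(S, a) = 100 - 25*S (o(S, a) = (S - 4)*(-15 + 5*(-2)) = (-4 + S)*(-15 - 10) = (-4 + S)*(-25) = 100 - 25*S)
1410*o(5, 9) = 1410*(100 - 25*5) = 1410*(100 - 125) = 1410*(-25) = -35250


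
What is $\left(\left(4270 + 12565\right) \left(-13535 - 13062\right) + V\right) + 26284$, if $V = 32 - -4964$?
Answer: $-447729215$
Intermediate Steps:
$V = 4996$ ($V = 32 + 4964 = 4996$)
$\left(\left(4270 + 12565\right) \left(-13535 - 13062\right) + V\right) + 26284 = \left(\left(4270 + 12565\right) \left(-13535 - 13062\right) + 4996\right) + 26284 = \left(16835 \left(-26597\right) + 4996\right) + 26284 = \left(-447760495 + 4996\right) + 26284 = -447755499 + 26284 = -447729215$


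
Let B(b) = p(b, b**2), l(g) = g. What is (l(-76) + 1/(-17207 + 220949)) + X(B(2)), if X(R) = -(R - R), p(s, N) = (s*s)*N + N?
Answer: -15484391/203742 ≈ -76.000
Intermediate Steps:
p(s, N) = N + N*s**2 (p(s, N) = s**2*N + N = N*s**2 + N = N + N*s**2)
B(b) = b**2*(1 + b**2)
X(R) = 0 (X(R) = -1*0 = 0)
(l(-76) + 1/(-17207 + 220949)) + X(B(2)) = (-76 + 1/(-17207 + 220949)) + 0 = (-76 + 1/203742) + 0 = -15484391/203742 + 0 = -15484391/203742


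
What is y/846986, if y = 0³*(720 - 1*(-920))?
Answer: 0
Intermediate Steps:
y = 0 (y = 0*(720 + 920) = 0*1640 = 0)
y/846986 = 0/846986 = 0*(1/846986) = 0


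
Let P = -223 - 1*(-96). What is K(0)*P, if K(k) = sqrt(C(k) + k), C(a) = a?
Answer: 0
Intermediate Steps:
P = -127 (P = -223 + 96 = -127)
K(k) = sqrt(2)*sqrt(k) (K(k) = sqrt(k + k) = sqrt(2*k) = sqrt(2)*sqrt(k))
K(0)*P = (sqrt(2)*sqrt(0))*(-127) = (sqrt(2)*0)*(-127) = 0*(-127) = 0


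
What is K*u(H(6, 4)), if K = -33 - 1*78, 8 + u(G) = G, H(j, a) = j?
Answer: 222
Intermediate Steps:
u(G) = -8 + G
K = -111 (K = -33 - 78 = -111)
K*u(H(6, 4)) = -111*(-8 + 6) = -111*(-2) = 222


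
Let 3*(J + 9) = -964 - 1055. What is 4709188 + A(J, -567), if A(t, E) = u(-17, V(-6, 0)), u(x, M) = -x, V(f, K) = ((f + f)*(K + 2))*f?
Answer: 4709205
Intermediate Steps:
V(f, K) = 2*f**2*(2 + K) (V(f, K) = ((2*f)*(2 + K))*f = (2*f*(2 + K))*f = 2*f**2*(2 + K))
J = -682 (J = -9 + (-964 - 1055)/3 = -9 + (1/3)*(-2019) = -9 - 673 = -682)
A(t, E) = 17 (A(t, E) = -1*(-17) = 17)
4709188 + A(J, -567) = 4709188 + 17 = 4709205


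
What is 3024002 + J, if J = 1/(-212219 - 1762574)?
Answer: 5971777981585/1974793 ≈ 3.0240e+6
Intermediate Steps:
J = -1/1974793 (J = 1/(-1974793) = -1/1974793 ≈ -5.0638e-7)
3024002 + J = 3024002 - 1/1974793 = 5971777981585/1974793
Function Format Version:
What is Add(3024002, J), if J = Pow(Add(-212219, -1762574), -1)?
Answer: Rational(5971777981585, 1974793) ≈ 3.0240e+6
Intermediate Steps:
J = Rational(-1, 1974793) (J = Pow(-1974793, -1) = Rational(-1, 1974793) ≈ -5.0638e-7)
Add(3024002, J) = Add(3024002, Rational(-1, 1974793)) = Rational(5971777981585, 1974793)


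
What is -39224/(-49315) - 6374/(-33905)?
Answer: 328844706/334405015 ≈ 0.98337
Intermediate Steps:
-39224/(-49315) - 6374/(-33905) = -39224*(-1/49315) - 6374*(-1/33905) = 39224/49315 + 6374/33905 = 328844706/334405015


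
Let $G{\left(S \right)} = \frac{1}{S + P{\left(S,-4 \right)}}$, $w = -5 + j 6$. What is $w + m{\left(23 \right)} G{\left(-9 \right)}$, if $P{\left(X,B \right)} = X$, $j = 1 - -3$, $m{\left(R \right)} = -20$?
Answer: $\frac{181}{9} \approx 20.111$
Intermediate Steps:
$j = 4$ ($j = 1 + 3 = 4$)
$w = 19$ ($w = -5 + 4 \cdot 6 = -5 + 24 = 19$)
$G{\left(S \right)} = \frac{1}{2 S}$ ($G{\left(S \right)} = \frac{1}{S + S} = \frac{1}{2 S}$)
$w + m{\left(23 \right)} G{\left(-9 \right)} = 19 - 20 \frac{1}{2 \left(-9\right)} = 19 - 20 \cdot \frac{1}{2} \left(- \frac{1}{9}\right) = 19 - - \frac{10}{9} = 19 + \frac{10}{9} = \frac{181}{9}$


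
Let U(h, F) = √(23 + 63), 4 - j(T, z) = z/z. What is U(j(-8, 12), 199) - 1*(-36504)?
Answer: 36504 + √86 ≈ 36513.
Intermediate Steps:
j(T, z) = 3 (j(T, z) = 4 - z/z = 4 - 1*1 = 4 - 1 = 3)
U(h, F) = √86
U(j(-8, 12), 199) - 1*(-36504) = √86 - 1*(-36504) = √86 + 36504 = 36504 + √86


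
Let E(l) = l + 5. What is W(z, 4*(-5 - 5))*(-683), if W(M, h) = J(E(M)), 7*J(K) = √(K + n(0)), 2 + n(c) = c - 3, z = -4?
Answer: -1366*I/7 ≈ -195.14*I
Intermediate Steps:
E(l) = 5 + l
n(c) = -5 + c (n(c) = -2 + (c - 3) = -2 + (-3 + c) = -5 + c)
J(K) = √(-5 + K)/7 (J(K) = √(K + (-5 + 0))/7 = √(K - 5)/7 = √(-5 + K)/7)
W(M, h) = √M/7 (W(M, h) = √(-5 + (5 + M))/7 = √M/7)
W(z, 4*(-5 - 5))*(-683) = (√(-4)/7)*(-683) = ((2*I)/7)*(-683) = (2*I/7)*(-683) = -1366*I/7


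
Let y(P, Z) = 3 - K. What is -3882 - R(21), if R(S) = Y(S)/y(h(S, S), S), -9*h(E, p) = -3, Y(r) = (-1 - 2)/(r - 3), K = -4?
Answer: -163043/42 ≈ -3882.0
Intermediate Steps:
Y(r) = -3/(-3 + r)
h(E, p) = ⅓ (h(E, p) = -⅑*(-3) = ⅓)
y(P, Z) = 7 (y(P, Z) = 3 - 1*(-4) = 3 + 4 = 7)
R(S) = -3/(7*(-3 + S)) (R(S) = -3/(-3 + S)/7 = -3/(-3 + S)*(⅐) = -3/(7*(-3 + S)))
-3882 - R(21) = -3882 - (-3)/(-21 + 7*21) = -3882 - (-3)/(-21 + 147) = -3882 - (-3)/126 = -3882 - 1*(-1/42) = -3882 + 1/42 = -163043/42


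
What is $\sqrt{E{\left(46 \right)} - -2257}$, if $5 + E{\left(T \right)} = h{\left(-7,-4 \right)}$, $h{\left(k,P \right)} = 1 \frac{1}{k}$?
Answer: $\frac{\sqrt{110341}}{7} \approx 47.454$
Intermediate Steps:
$h{\left(k,P \right)} = \frac{1}{k}$
$E{\left(T \right)} = - \frac{36}{7}$ ($E{\left(T \right)} = -5 + \frac{1}{-7} = -5 - \frac{1}{7} = - \frac{36}{7}$)
$\sqrt{E{\left(46 \right)} - -2257} = \sqrt{- \frac{36}{7} - -2257} = \sqrt{- \frac{36}{7} + 2257} = \sqrt{\frac{15763}{7}} = \frac{\sqrt{110341}}{7}$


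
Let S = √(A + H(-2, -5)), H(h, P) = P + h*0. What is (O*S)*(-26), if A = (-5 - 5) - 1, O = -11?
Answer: 1144*I ≈ 1144.0*I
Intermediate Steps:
H(h, P) = P (H(h, P) = P + 0 = P)
A = -11 (A = -10 - 1 = -11)
S = 4*I (S = √(-11 - 5) = √(-16) = 4*I ≈ 4.0*I)
(O*S)*(-26) = -44*I*(-26) = 1144*I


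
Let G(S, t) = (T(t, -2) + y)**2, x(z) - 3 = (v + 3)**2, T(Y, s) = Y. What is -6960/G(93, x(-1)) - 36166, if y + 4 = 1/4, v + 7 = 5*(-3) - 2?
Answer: -37385084482/1033707 ≈ -36166.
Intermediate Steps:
v = -24 (v = -7 + (5*(-3) - 2) = -7 + (-15 - 2) = -7 - 17 = -24)
x(z) = 444 (x(z) = 3 + (-24 + 3)**2 = 3 + (-21)**2 = 3 + 441 = 444)
y = -15/4 (y = -4 + 1/4 = -15/4 ≈ -3.7500)
G(S, t) = (-15/4 + t)**2 (G(S, t) = (t - 15/4)**2 = (-15/4 + t)**2)
-6960/G(93, x(-1)) - 36166 = -6960*16/(-15 + 4*444)**2 - 36166 = -6960*16/(-15 + 1776)**2 - 36166 = -6960/((1/16)*1761**2) - 36166 = -6960/((1/16)*3101121) - 36166 = -6960/3101121/16 - 36166 = -6960*16/3101121 - 36166 = -37120/1033707 - 36166 = -37385084482/1033707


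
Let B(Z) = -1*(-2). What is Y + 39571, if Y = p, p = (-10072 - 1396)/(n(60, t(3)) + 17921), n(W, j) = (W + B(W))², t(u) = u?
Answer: 861251347/21765 ≈ 39571.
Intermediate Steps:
B(Z) = 2
n(W, j) = (2 + W)² (n(W, j) = (W + 2)² = (2 + W)²)
p = -11468/21765 (p = (-10072 - 1396)/((2 + 60)² + 17921) = -11468/(62² + 17921) = -11468/(3844 + 17921) = -11468/21765 ≈ -0.52690)
Y = -11468/21765 ≈ -0.52690
Y + 39571 = -11468/21765 + 39571 = 861251347/21765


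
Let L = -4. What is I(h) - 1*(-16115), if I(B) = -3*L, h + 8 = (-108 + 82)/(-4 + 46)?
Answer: 16127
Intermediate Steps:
h = -181/21 (h = -8 + (-108 + 82)/(-4 + 46) = -8 - 26/42 = -8 - 26*1/42 = -8 - 13/21 = -181/21 ≈ -8.6190)
I(B) = 12 (I(B) = -3*(-4) = 12)
I(h) - 1*(-16115) = 12 - 1*(-16115) = 12 + 16115 = 16127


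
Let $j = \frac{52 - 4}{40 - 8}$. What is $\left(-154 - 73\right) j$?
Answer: $- \frac{681}{2} \approx -340.5$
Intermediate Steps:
$j = \frac{3}{2}$ ($j = \frac{48}{32} = 48 \cdot \frac{1}{32} = \frac{3}{2} \approx 1.5$)
$\left(-154 - 73\right) j = \left(-154 - 73\right) \frac{3}{2} = \left(-227\right) \frac{3}{2} = - \frac{681}{2}$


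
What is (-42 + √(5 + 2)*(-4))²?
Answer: 1876 + 336*√7 ≈ 2765.0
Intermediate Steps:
(-42 + √(5 + 2)*(-4))² = (-42 + √7*(-4))² = (-42 - 4*√7)²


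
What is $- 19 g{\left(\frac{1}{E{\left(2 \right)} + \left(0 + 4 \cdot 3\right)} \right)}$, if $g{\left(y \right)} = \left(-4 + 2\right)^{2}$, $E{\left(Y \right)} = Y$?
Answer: $-76$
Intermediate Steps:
$g{\left(y \right)} = 4$ ($g{\left(y \right)} = \left(-2\right)^{2} = 4$)
$- 19 g{\left(\frac{1}{E{\left(2 \right)} + \left(0 + 4 \cdot 3\right)} \right)} = \left(-19\right) 4 = -76$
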